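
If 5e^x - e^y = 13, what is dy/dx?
Differentiate the relation implicitly: treat y = y(x) and apply the chain rule, so every y-derivative picks up a y' = dy/dx factor.

With everything moved to the left-hand side, differentiate term by term:
  d/dx[5e^(x)] = 5e^(x)
  d/dx[-e^(y)] = -y'·e^(y)
  d/dx[-13] = 0

Separating the contributions that come from x directly and those that come through y:
  without y':      5e^(x)
  multiplying y':  -e^(y)

so (5e^(x)) + (-e^(y))·y' = 0, and therefore
  dy/dx = -(5e^(x))/(-e^(y)) = 5e^(x - y)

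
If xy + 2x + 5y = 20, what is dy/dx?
Apply d/dx to both sides, remembering that y depends on x. Each occurrence of y therefore brings in a y' = dy/dx via the chain rule.

With F(x, y) equal to the left-hand side minus the right, differentiate F term by term:
  d/dx[xy] = x·y' + y
  d/dx[2x] = 2
  d/dx[5y] = 5·y'
  d/dx[-20] = 0
Adding these up, d/dx[F] = 0 becomes
  (y + 2) + (x + 5)·y' = 0,
so isolating y',
  dy/dx = -(y + 2)/(x + 5) = (-y - 2)/(x + 5)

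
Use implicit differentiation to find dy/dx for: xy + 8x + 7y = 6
Differentiate the relation implicitly: treat y = y(x) and apply the chain rule, so every y-derivative picks up a y' = dy/dx factor.

With everything moved to the left-hand side, differentiate term by term:
  d/dx[xy] = x·y' + y
  d/dx[8x] = 8
  d/dx[7y] = 7·y'
  d/dx[-6] = 0

Separating the contributions that come from x directly and those that come through y:
  without y':      y + 8
  multiplying y':  x + 7

so (y + 8) + (x + 7)·y' = 0, and therefore
  dy/dx = -(y + 8)/(x + 7) = (-y - 8)/(x + 7)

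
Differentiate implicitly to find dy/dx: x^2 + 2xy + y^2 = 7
Differentiate the relation implicitly: treat y = y(x) and apply the chain rule, so every y-derivative picks up a y' = dy/dx factor.

With everything moved to the left-hand side, differentiate term by term:
  d/dx[x^2] = 2x
  d/dx[2xy] = 2x·y' + 2y
  d/dx[y^2] = 2y·y'
  d/dx[-7] = 0

Separating the contributions that come from x directly and those that come through y:
  without y':      2x + 2y
  multiplying y':  2x + 2y

so (2x + 2y) + (2x + 2y)·y' = 0, and therefore
  dy/dx = -(2x + 2y)/(2x + 2y) = -1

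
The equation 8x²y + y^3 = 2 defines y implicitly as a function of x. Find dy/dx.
Apply d/dx to both sides, remembering that y depends on x. Each occurrence of y therefore brings in a y' = dy/dx via the chain rule.

With F(x, y) equal to the left-hand side minus the right, differentiate F term by term:
  d/dx[8x^2y] = 8x^2·y' + 16xy
  d/dx[y^3] = 3y^2·y'
  d/dx[-2] = 0
Adding these up, d/dx[F] = 0 becomes
  (16xy) + (8x^2 + 3y^2)·y' = 0,
so isolating y',
  dy/dx = -(16xy)/(8x^2 + 3y^2) = -16xy/(8x^2 + 3y^2)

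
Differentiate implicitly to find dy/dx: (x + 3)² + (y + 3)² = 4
Apply d/dx to both sides, remembering that y depends on x. Each occurrence of y therefore brings in a y' = dy/dx via the chain rule.

With F(x, y) equal to the left-hand side minus the right, differentiate F term by term:
  d/dx[(x + 3)^2] = 2x + 6
  d/dx[(y + 3)^2] = 2·y'(y + 3)
  d/dx[-4] = 0
Adding these up, d/dx[F] = 0 becomes
  (2x + 6) + (2y + 6)·y' = 0,
so isolating y',
  dy/dx = -(2x + 6)/(2y + 6) = (-x - 3)/(y + 3)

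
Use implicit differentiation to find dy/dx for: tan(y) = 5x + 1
Take d/dx of both sides. Since y is implicitly a function of x, the chain rule attaches a y' = dy/dx factor whenever we differentiate through y.

Set F(x, y) = (left side) − (right side), so the curve is F = 0. Differentiating each term of F:
  d/dx[-5x] = -5
  d/dx[tan(y)] = y'(tan(y)^2 + 1)
  d/dx[-1] = 0

Collecting, the y'-free part is the partial derivative in x and the y' coefficient is the partial derivative in y:
  ∂F/∂x = -5
  ∂F/∂y = tan(y)^2 + 1

so d/dx[F(x, y(x))] = ∂F/∂x + (∂F/∂y)·y' = 0. Rearranging,
  dy/dx = -(∂F/∂x)/(∂F/∂y) = -(-5)/(tan(y)^2 + 1) = 5cos(y)^2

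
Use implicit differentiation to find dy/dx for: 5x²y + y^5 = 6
Apply d/dx to both sides, remembering that y depends on x. Each occurrence of y therefore brings in a y' = dy/dx via the chain rule.

With F(x, y) equal to the left-hand side minus the right, differentiate F term by term:
  d/dx[5x^2y] = 5x^2·y' + 10xy
  d/dx[y^5] = 5y^4·y'
  d/dx[-6] = 0
Adding these up, d/dx[F] = 0 becomes
  (10xy) + (5x^2 + 5y^4)·y' = 0,
so isolating y',
  dy/dx = -(10xy)/(5x^2 + 5y^4) = -2xy/(x^2 + y^4)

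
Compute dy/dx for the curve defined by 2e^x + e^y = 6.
Apply d/dx to both sides, remembering that y depends on x. Each occurrence of y therefore brings in a y' = dy/dx via the chain rule.

With F(x, y) equal to the left-hand side minus the right, differentiate F term by term:
  d/dx[2e^(x)] = 2e^(x)
  d/dx[e^(y)] = y'·e^(y)
  d/dx[-6] = 0
Adding these up, d/dx[F] = 0 becomes
  (2e^(x)) + (e^(y))·y' = 0,
so isolating y',
  dy/dx = -(2e^(x))/(e^(y)) = -2e^(x - y)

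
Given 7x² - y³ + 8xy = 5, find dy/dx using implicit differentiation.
Apply d/dx to both sides, remembering that y depends on x. Each occurrence of y therefore brings in a y' = dy/dx via the chain rule.

With F(x, y) equal to the left-hand side minus the right, differentiate F term by term:
  d/dx[7x^2] = 14x
  d/dx[8xy] = 8x·y' + 8y
  d/dx[-y^3] = -3y^2·y'
  d/dx[-5] = 0
Adding these up, d/dx[F] = 0 becomes
  (14x + 8y) + (8x - 3y^2)·y' = 0,
so isolating y',
  dy/dx = -(14x + 8y)/(8x - 3y^2) = 2(-7x - 4y)/(8x - 3y^2)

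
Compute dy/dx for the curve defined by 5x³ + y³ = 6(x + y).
Differentiate both sides with respect to x, treating y as y(x). By the chain rule, any term containing y contributes a factor of y' = dy/dx when we differentiate it.

Move every term to one side and write the relation as F(x, y) = 0. Term by term,
  d/dx[5x^3] = 15x^2
  d/dx[-6x] = -6
  d/dx[y^3] = 3y^2·y'
  d/dx[-6y] = -6·y'

The pieces without y' make up ∂F/∂x and the coefficient of y' is ∂F/∂y:
  ∂F/∂x = 15x^2 - 6,
  ∂F/∂y = 3y^2 - 6.

Since d/dx[F] = ∂F/∂x + (∂F/∂y)·y' = 0, solve for y':
  (∂F/∂y)·y' = -∂F/∂x
  dy/dx = -(∂F/∂x)/(∂F/∂y) = -(15x^2 - 6)/(3y^2 - 6) = (2 - 5x^2)/(y^2 - 2)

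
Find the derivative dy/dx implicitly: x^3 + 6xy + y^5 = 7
Apply d/dx to both sides, remembering that y depends on x. Each occurrence of y therefore brings in a y' = dy/dx via the chain rule.

With F(x, y) equal to the left-hand side minus the right, differentiate F term by term:
  d/dx[x^3] = 3x^2
  d/dx[6xy] = 6x·y' + 6y
  d/dx[y^5] = 5y^4·y'
  d/dx[-7] = 0
Adding these up, d/dx[F] = 0 becomes
  (3x^2 + 6y) + (6x + 5y^4)·y' = 0,
so isolating y',
  dy/dx = -(3x^2 + 6y)/(6x + 5y^4) = 3(-x^2 - 2y)/(6x + 5y^4)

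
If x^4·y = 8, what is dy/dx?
Take d/dx of both sides. Since y is implicitly a function of x, the chain rule attaches a y' = dy/dx factor whenever we differentiate through y.

Set F(x, y) = (left side) − (right side), so the curve is F = 0. Differentiating each term of F:
  d/dx[x^4y] = x^4·y' + 4x^3y
  d/dx[-8] = 0

Collecting, the y'-free part is the partial derivative in x and the y' coefficient is the partial derivative in y:
  ∂F/∂x = 4x^3y
  ∂F/∂y = x^4

so d/dx[F(x, y(x))] = ∂F/∂x + (∂F/∂y)·y' = 0. Rearranging,
  dy/dx = -(∂F/∂x)/(∂F/∂y) = -(4x^3y)/(x^4) = -4y/x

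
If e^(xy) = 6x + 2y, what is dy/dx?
Differentiate the relation implicitly: treat y = y(x) and apply the chain rule, so every y-derivative picks up a y' = dy/dx factor.

With everything moved to the left-hand side, differentiate term by term:
  d/dx[-6x] = -6
  d/dx[-2y] = -2·y'
  d/dx[e^(xy)] = (x·y' + y)·e^(xy)

Separating the contributions that come from x directly and those that come through y:
  without y':      y·e^(xy) - 6
  multiplying y':  x·e^(xy) - 2

so (y·e^(xy) - 6) + (x·e^(xy) - 2)·y' = 0, and therefore
  dy/dx = -(y·e^(xy) - 6)/(x·e^(xy) - 2) = (-y·e^(xy) + 6)/(x·e^(xy) - 2)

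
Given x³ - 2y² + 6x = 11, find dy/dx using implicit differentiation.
Differentiate both sides with respect to x, treating y as y(x). By the chain rule, any term containing y contributes a factor of y' = dy/dx when we differentiate it.

Move every term to one side and write the relation as F(x, y) = 0. Term by term,
  d/dx[x^3] = 3x^2
  d/dx[6x] = 6
  d/dx[-2y^2] = -4y·y'
  d/dx[-11] = 0

The pieces without y' make up ∂F/∂x and the coefficient of y' is ∂F/∂y:
  ∂F/∂x = 3x^2 + 6,
  ∂F/∂y = -4y.

Since d/dx[F] = ∂F/∂x + (∂F/∂y)·y' = 0, solve for y':
  (∂F/∂y)·y' = -∂F/∂x
  dy/dx = -(∂F/∂x)/(∂F/∂y) = -(3x^2 + 6)/(-4y) = 3(x^2 + 2)/(4y)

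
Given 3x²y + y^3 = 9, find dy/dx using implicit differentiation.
Differentiate the relation implicitly: treat y = y(x) and apply the chain rule, so every y-derivative picks up a y' = dy/dx factor.

With everything moved to the left-hand side, differentiate term by term:
  d/dx[3x^2y] = 3x^2·y' + 6xy
  d/dx[y^3] = 3y^2·y'
  d/dx[-9] = 0

Separating the contributions that come from x directly and those that come through y:
  without y':      6xy
  multiplying y':  3x^2 + 3y^2

so (6xy) + (3x^2 + 3y^2)·y' = 0, and therefore
  dy/dx = -(6xy)/(3x^2 + 3y^2) = -2xy/(x^2 + y^2)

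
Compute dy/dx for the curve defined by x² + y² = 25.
Differentiate the relation implicitly: treat y = y(x) and apply the chain rule, so every y-derivative picks up a y' = dy/dx factor.

With everything moved to the left-hand side, differentiate term by term:
  d/dx[x^2] = 2x
  d/dx[y^2] = 2y·y'
  d/dx[-25] = 0

Separating the contributions that come from x directly and those that come through y:
  without y':      2x
  multiplying y':  2y

so (2x) + (2y)·y' = 0, and therefore
  dy/dx = -(2x)/(2y) = -x/y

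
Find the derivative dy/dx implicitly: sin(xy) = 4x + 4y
Take d/dx of both sides. Since y is implicitly a function of x, the chain rule attaches a y' = dy/dx factor whenever we differentiate through y.

Set F(x, y) = (left side) − (right side), so the curve is F = 0. Differentiating each term of F:
  d/dx[-4x] = -4
  d/dx[-4y] = -4·y'
  d/dx[sin(xy)] = (x·y' + y)·cos(xy)

Collecting, the y'-free part is the partial derivative in x and the y' coefficient is the partial derivative in y:
  ∂F/∂x = y·cos(xy) - 4
  ∂F/∂y = x·cos(xy) - 4

so d/dx[F(x, y(x))] = ∂F/∂x + (∂F/∂y)·y' = 0. Rearranging,
  dy/dx = -(∂F/∂x)/(∂F/∂y) = -(y·cos(xy) - 4)/(x·cos(xy) - 4) = (-y·cos(xy) + 4)/(x·cos(xy) - 4)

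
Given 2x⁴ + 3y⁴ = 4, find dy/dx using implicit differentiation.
Apply d/dx to both sides, remembering that y depends on x. Each occurrence of y therefore brings in a y' = dy/dx via the chain rule.

With F(x, y) equal to the left-hand side minus the right, differentiate F term by term:
  d/dx[2x^4] = 8x^3
  d/dx[3y^4] = 12y^3·y'
  d/dx[-4] = 0
Adding these up, d/dx[F] = 0 becomes
  (8x^3) + (12y^3)·y' = 0,
so isolating y',
  dy/dx = -(8x^3)/(12y^3) = -2x^3/(3y^3)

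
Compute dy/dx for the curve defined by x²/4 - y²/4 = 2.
Take d/dx of both sides. Since y is implicitly a function of x, the chain rule attaches a y' = dy/dx factor whenever we differentiate through y.

Set F(x, y) = (left side) − (right side), so the curve is F = 0. Differentiating each term of F:
  d/dx[x^2/4] = x/2
  d/dx[-y^2/4] = -y·y'/2
  d/dx[-2] = 0

Collecting, the y'-free part is the partial derivative in x and the y' coefficient is the partial derivative in y:
  ∂F/∂x = x/2
  ∂F/∂y = -y/2

so d/dx[F(x, y(x))] = ∂F/∂x + (∂F/∂y)·y' = 0. Rearranging,
  dy/dx = -(∂F/∂x)/(∂F/∂y) = -(x/2)/(-y/2) = x/y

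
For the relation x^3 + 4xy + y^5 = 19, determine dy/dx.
Differentiate both sides with respect to x, treating y as y(x). By the chain rule, any term containing y contributes a factor of y' = dy/dx when we differentiate it.

Move every term to one side and write the relation as F(x, y) = 0. Term by term,
  d/dx[x^3] = 3x^2
  d/dx[4xy] = 4x·y' + 4y
  d/dx[y^5] = 5y^4·y'
  d/dx[-19] = 0

The pieces without y' make up ∂F/∂x and the coefficient of y' is ∂F/∂y:
  ∂F/∂x = 3x^2 + 4y,
  ∂F/∂y = 4x + 5y^4.

Since d/dx[F] = ∂F/∂x + (∂F/∂y)·y' = 0, solve for y':
  (∂F/∂y)·y' = -∂F/∂x
  dy/dx = -(∂F/∂x)/(∂F/∂y) = -(3x^2 + 4y)/(4x + 5y^4) = (-3x^2 - 4y)/(4x + 5y^4)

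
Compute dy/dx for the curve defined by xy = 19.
Differentiate both sides with respect to x, treating y as y(x). By the chain rule, any term containing y contributes a factor of y' = dy/dx when we differentiate it.

Move every term to one side and write the relation as F(x, y) = 0. Term by term,
  d/dx[xy] = x·y' + y
  d/dx[-19] = 0

The pieces without y' make up ∂F/∂x and the coefficient of y' is ∂F/∂y:
  ∂F/∂x = y,
  ∂F/∂y = x.

Since d/dx[F] = ∂F/∂x + (∂F/∂y)·y' = 0, solve for y':
  (∂F/∂y)·y' = -∂F/∂x
  dy/dx = -(∂F/∂x)/(∂F/∂y) = -(y)/(x) = -y/x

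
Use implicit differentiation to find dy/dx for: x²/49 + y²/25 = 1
Differentiate both sides with respect to x, treating y as y(x). By the chain rule, any term containing y contributes a factor of y' = dy/dx when we differentiate it.

Move every term to one side and write the relation as F(x, y) = 0. Term by term,
  d/dx[x^2/49] = 2x/49
  d/dx[y^2/25] = 2y·y'/25
  d/dx[-1] = 0

The pieces without y' make up ∂F/∂x and the coefficient of y' is ∂F/∂y:
  ∂F/∂x = 2x/49,
  ∂F/∂y = 2y/25.

Since d/dx[F] = ∂F/∂x + (∂F/∂y)·y' = 0, solve for y':
  (∂F/∂y)·y' = -∂F/∂x
  dy/dx = -(∂F/∂x)/(∂F/∂y) = -(2x/49)/(2y/25) = -25x/(49y)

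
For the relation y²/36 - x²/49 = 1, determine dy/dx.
Take d/dx of both sides. Since y is implicitly a function of x, the chain rule attaches a y' = dy/dx factor whenever we differentiate through y.

Set F(x, y) = (left side) − (right side), so the curve is F = 0. Differentiating each term of F:
  d/dx[-x^2/49] = -2x/49
  d/dx[y^2/36] = y·y'/18
  d/dx[-1] = 0

Collecting, the y'-free part is the partial derivative in x and the y' coefficient is the partial derivative in y:
  ∂F/∂x = -2x/49
  ∂F/∂y = y/18

so d/dx[F(x, y(x))] = ∂F/∂x + (∂F/∂y)·y' = 0. Rearranging,
  dy/dx = -(∂F/∂x)/(∂F/∂y) = -(-2x/49)/(y/18) = 36x/(49y)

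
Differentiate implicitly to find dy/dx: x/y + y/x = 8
Differentiate both sides with respect to x, treating y as y(x). By the chain rule, any term containing y contributes a factor of y' = dy/dx when we differentiate it.

Move every term to one side and write the relation as F(x, y) = 0. Term by term,
  d/dx[x/y] = -x·y'/y^2 + 1/y
  d/dx[y/x] = y'/x - y/x^2
  d/dx[-8] = 0

The pieces without y' make up ∂F/∂x and the coefficient of y' is ∂F/∂y:
  ∂F/∂x = 1/y - y/x^2,
  ∂F/∂y = -x/y^2 + 1/x.

Since d/dx[F] = ∂F/∂x + (∂F/∂y)·y' = 0, solve for y':
  (∂F/∂y)·y' = -∂F/∂x
  dy/dx = -(∂F/∂x)/(∂F/∂y) = -(1/y - y/x^2)/(-x/y^2 + 1/x)
        = -((x - y)(x + y)/(x^2y))/(-(x - y)(x + y)/(xy^2)) = y/x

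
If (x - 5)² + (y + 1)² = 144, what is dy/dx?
Differentiate both sides with respect to x, treating y as y(x). By the chain rule, any term containing y contributes a factor of y' = dy/dx when we differentiate it.

Move every term to one side and write the relation as F(x, y) = 0. Term by term,
  d/dx[(x - 5)^2] = 2x - 10
  d/dx[(y + 1)^2] = 2·y'(y + 1)
  d/dx[-144] = 0

The pieces without y' make up ∂F/∂x and the coefficient of y' is ∂F/∂y:
  ∂F/∂x = 2x - 10,
  ∂F/∂y = 2y + 2.

Since d/dx[F] = ∂F/∂x + (∂F/∂y)·y' = 0, solve for y':
  (∂F/∂y)·y' = -∂F/∂x
  dy/dx = -(∂F/∂x)/(∂F/∂y) = -(2x - 10)/(2y + 2) = (5 - x)/(y + 1)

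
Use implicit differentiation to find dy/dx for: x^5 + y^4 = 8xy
Differentiate the relation implicitly: treat y = y(x) and apply the chain rule, so every y-derivative picks up a y' = dy/dx factor.

With everything moved to the left-hand side, differentiate term by term:
  d/dx[x^5] = 5x^4
  d/dx[-8xy] = -8x·y' - 8y
  d/dx[y^4] = 4y^3·y'

Separating the contributions that come from x directly and those that come through y:
  without y':      5x^4 - 8y
  multiplying y':  -8x + 4y^3

so (5x^4 - 8y) + (-8x + 4y^3)·y' = 0, and therefore
  dy/dx = -(5x^4 - 8y)/(-8x + 4y^3) = (5x^4 - 8y)/(4(2x - y^3))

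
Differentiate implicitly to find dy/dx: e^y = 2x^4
Take d/dx of both sides. Since y is implicitly a function of x, the chain rule attaches a y' = dy/dx factor whenever we differentiate through y.

Set F(x, y) = (left side) − (right side), so the curve is F = 0. Differentiating each term of F:
  d/dx[-2x^4] = -8x^3
  d/dx[e^(y)] = y'·e^(y)

Collecting, the y'-free part is the partial derivative in x and the y' coefficient is the partial derivative in y:
  ∂F/∂x = -8x^3
  ∂F/∂y = e^(y)

so d/dx[F(x, y(x))] = ∂F/∂x + (∂F/∂y)·y' = 0. Rearranging,
  dy/dx = -(∂F/∂x)/(∂F/∂y) = -(-8x^3)/(e^(y)) = 8x^3e^(-y)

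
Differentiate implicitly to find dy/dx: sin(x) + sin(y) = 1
Take d/dx of both sides. Since y is implicitly a function of x, the chain rule attaches a y' = dy/dx factor whenever we differentiate through y.

Set F(x, y) = (left side) − (right side), so the curve is F = 0. Differentiating each term of F:
  d/dx[sin(x)] = cos(x)
  d/dx[sin(y)] = y'·cos(y)
  d/dx[-1] = 0

Collecting, the y'-free part is the partial derivative in x and the y' coefficient is the partial derivative in y:
  ∂F/∂x = cos(x)
  ∂F/∂y = cos(y)

so d/dx[F(x, y(x))] = ∂F/∂x + (∂F/∂y)·y' = 0. Rearranging,
  dy/dx = -(∂F/∂x)/(∂F/∂y) = -(cos(x))/(cos(y)) = -cos(x)/cos(y)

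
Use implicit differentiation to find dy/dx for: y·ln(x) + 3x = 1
Apply d/dx to both sides, remembering that y depends on x. Each occurrence of y therefore brings in a y' = dy/dx via the chain rule.

With F(x, y) equal to the left-hand side minus the right, differentiate F term by term:
  d/dx[3x] = 3
  d/dx[y·ln(x)] = y'·ln(x) + y/x
  d/dx[-1] = 0
Adding these up, d/dx[F] = 0 becomes
  (3 + y/x) + (ln(x))·y' = 0,
so isolating y',
  dy/dx = -(3 + y/x)/(ln(x))
        = -((3x + y)/x)/(ln(x)) = (-3x - y)/(x·ln(x))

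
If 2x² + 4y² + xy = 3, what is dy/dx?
Apply d/dx to both sides, remembering that y depends on x. Each occurrence of y therefore brings in a y' = dy/dx via the chain rule.

With F(x, y) equal to the left-hand side minus the right, differentiate F term by term:
  d/dx[2x^2] = 4x
  d/dx[xy] = x·y' + y
  d/dx[4y^2] = 8y·y'
  d/dx[-3] = 0
Adding these up, d/dx[F] = 0 becomes
  (4x + y) + (x + 8y)·y' = 0,
so isolating y',
  dy/dx = -(4x + y)/(x + 8y) = (-4x - y)/(x + 8y)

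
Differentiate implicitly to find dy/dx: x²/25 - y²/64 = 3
Differentiate both sides with respect to x, treating y as y(x). By the chain rule, any term containing y contributes a factor of y' = dy/dx when we differentiate it.

Move every term to one side and write the relation as F(x, y) = 0. Term by term,
  d/dx[x^2/25] = 2x/25
  d/dx[-y^2/64] = -y·y'/32
  d/dx[-3] = 0

The pieces without y' make up ∂F/∂x and the coefficient of y' is ∂F/∂y:
  ∂F/∂x = 2x/25,
  ∂F/∂y = -y/32.

Since d/dx[F] = ∂F/∂x + (∂F/∂y)·y' = 0, solve for y':
  (∂F/∂y)·y' = -∂F/∂x
  dy/dx = -(∂F/∂x)/(∂F/∂y) = -(2x/25)/(-y/32) = 64x/(25y)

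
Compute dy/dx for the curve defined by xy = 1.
Differentiate both sides with respect to x, treating y as y(x). By the chain rule, any term containing y contributes a factor of y' = dy/dx when we differentiate it.

Move every term to one side and write the relation as F(x, y) = 0. Term by term,
  d/dx[xy] = x·y' + y
  d/dx[-1] = 0

The pieces without y' make up ∂F/∂x and the coefficient of y' is ∂F/∂y:
  ∂F/∂x = y,
  ∂F/∂y = x.

Since d/dx[F] = ∂F/∂x + (∂F/∂y)·y' = 0, solve for y':
  (∂F/∂y)·y' = -∂F/∂x
  dy/dx = -(∂F/∂x)/(∂F/∂y) = -(y)/(x) = -y/x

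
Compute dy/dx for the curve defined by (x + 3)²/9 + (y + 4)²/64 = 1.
Apply d/dx to both sides, remembering that y depends on x. Each occurrence of y therefore brings in a y' = dy/dx via the chain rule.

With F(x, y) equal to the left-hand side minus the right, differentiate F term by term:
  d/dx[(x + 3)^2/9] = 2x/9 + 2/3
  d/dx[(y + 4)^2/64] = y'(y + 4)/32
  d/dx[-1] = 0
Adding these up, d/dx[F] = 0 becomes
  (2x/9 + 2/3) + (y/32 + 1/8)·y' = 0,
so isolating y',
  dy/dx = -(2x/9 + 2/3)/(y/32 + 1/8)
        = -(2(x + 3)/9)/((y + 4)/32) = 64(-x - 3)/(9(y + 4))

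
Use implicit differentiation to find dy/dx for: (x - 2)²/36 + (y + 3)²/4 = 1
Take d/dx of both sides. Since y is implicitly a function of x, the chain rule attaches a y' = dy/dx factor whenever we differentiate through y.

Set F(x, y) = (left side) − (right side), so the curve is F = 0. Differentiating each term of F:
  d/dx[(x - 2)^2/36] = x/18 - 1/9
  d/dx[(y + 3)^2/4] = y'(y + 3)/2
  d/dx[-1] = 0

Collecting, the y'-free part is the partial derivative in x and the y' coefficient is the partial derivative in y:
  ∂F/∂x = x/18 - 1/9
  ∂F/∂y = y/2 + 3/2

so d/dx[F(x, y(x))] = ∂F/∂x + (∂F/∂y)·y' = 0. Rearranging,
  dy/dx = -(∂F/∂x)/(∂F/∂y) = -(x/18 - 1/9)/(y/2 + 3/2)
        = -((x - 2)/18)/((y + 3)/2) = (2 - x)/(9(y + 3))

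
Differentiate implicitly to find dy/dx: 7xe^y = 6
Differentiate both sides with respect to x, treating y as y(x). By the chain rule, any term containing y contributes a factor of y' = dy/dx when we differentiate it.

Move every term to one side and write the relation as F(x, y) = 0. Term by term,
  d/dx[7x·e^(y)] = 7x·y'·e^(y) + 7e^(y)
  d/dx[-6] = 0

The pieces without y' make up ∂F/∂x and the coefficient of y' is ∂F/∂y:
  ∂F/∂x = 7e^(y),
  ∂F/∂y = 7x·e^(y).

Since d/dx[F] = ∂F/∂x + (∂F/∂y)·y' = 0, solve for y':
  (∂F/∂y)·y' = -∂F/∂x
  dy/dx = -(∂F/∂x)/(∂F/∂y) = -(7e^(y))/(7x·e^(y)) = -1/x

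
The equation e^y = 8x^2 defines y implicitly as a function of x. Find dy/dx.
Take d/dx of both sides. Since y is implicitly a function of x, the chain rule attaches a y' = dy/dx factor whenever we differentiate through y.

Set F(x, y) = (left side) − (right side), so the curve is F = 0. Differentiating each term of F:
  d/dx[-8x^2] = -16x
  d/dx[e^(y)] = y'·e^(y)

Collecting, the y'-free part is the partial derivative in x and the y' coefficient is the partial derivative in y:
  ∂F/∂x = -16x
  ∂F/∂y = e^(y)

so d/dx[F(x, y(x))] = ∂F/∂x + (∂F/∂y)·y' = 0. Rearranging,
  dy/dx = -(∂F/∂x)/(∂F/∂y) = -(-16x)/(e^(y)) = 16x·e^(-y)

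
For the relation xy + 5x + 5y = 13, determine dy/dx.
Differentiate both sides with respect to x, treating y as y(x). By the chain rule, any term containing y contributes a factor of y' = dy/dx when we differentiate it.

Move every term to one side and write the relation as F(x, y) = 0. Term by term,
  d/dx[xy] = x·y' + y
  d/dx[5x] = 5
  d/dx[5y] = 5·y'
  d/dx[-13] = 0

The pieces without y' make up ∂F/∂x and the coefficient of y' is ∂F/∂y:
  ∂F/∂x = y + 5,
  ∂F/∂y = x + 5.

Since d/dx[F] = ∂F/∂x + (∂F/∂y)·y' = 0, solve for y':
  (∂F/∂y)·y' = -∂F/∂x
  dy/dx = -(∂F/∂x)/(∂F/∂y) = -(y + 5)/(x + 5) = (-y - 5)/(x + 5)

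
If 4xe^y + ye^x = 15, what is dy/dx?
Apply d/dx to both sides, remembering that y depends on x. Each occurrence of y therefore brings in a y' = dy/dx via the chain rule.

With F(x, y) equal to the left-hand side minus the right, differentiate F term by term:
  d/dx[4x·e^(y)] = 4x·y'·e^(y) + 4e^(y)
  d/dx[y·e^(x)] = y·e^(x) + y'·e^(x)
  d/dx[-15] = 0
Adding these up, d/dx[F] = 0 becomes
  (y·e^(x) + 4e^(y)) + (4x·e^(y) + e^(x))·y' = 0,
so isolating y',
  dy/dx = -(y·e^(x) + 4e^(y))/(4x·e^(y) + e^(x)) = (-y·e^(x) - 4e^(y))/(4x·e^(y) + e^(x))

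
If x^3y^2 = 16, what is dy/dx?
Take d/dx of both sides. Since y is implicitly a function of x, the chain rule attaches a y' = dy/dx factor whenever we differentiate through y.

Set F(x, y) = (left side) − (right side), so the curve is F = 0. Differentiating each term of F:
  d/dx[x^3y^2] = 2x^3y·y' + 3x^2y^2
  d/dx[-16] = 0

Collecting, the y'-free part is the partial derivative in x and the y' coefficient is the partial derivative in y:
  ∂F/∂x = 3x^2y^2
  ∂F/∂y = 2x^3y

so d/dx[F(x, y(x))] = ∂F/∂x + (∂F/∂y)·y' = 0. Rearranging,
  dy/dx = -(∂F/∂x)/(∂F/∂y) = -(3x^2y^2)/(2x^3y) = -3y/(2x)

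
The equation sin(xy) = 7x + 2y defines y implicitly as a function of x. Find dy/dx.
Take d/dx of both sides. Since y is implicitly a function of x, the chain rule attaches a y' = dy/dx factor whenever we differentiate through y.

Set F(x, y) = (left side) − (right side), so the curve is F = 0. Differentiating each term of F:
  d/dx[-7x] = -7
  d/dx[-2y] = -2·y'
  d/dx[sin(xy)] = (x·y' + y)·cos(xy)

Collecting, the y'-free part is the partial derivative in x and the y' coefficient is the partial derivative in y:
  ∂F/∂x = y·cos(xy) - 7
  ∂F/∂y = x·cos(xy) - 2

so d/dx[F(x, y(x))] = ∂F/∂x + (∂F/∂y)·y' = 0. Rearranging,
  dy/dx = -(∂F/∂x)/(∂F/∂y) = -(y·cos(xy) - 7)/(x·cos(xy) - 2) = (-y·cos(xy) + 7)/(x·cos(xy) - 2)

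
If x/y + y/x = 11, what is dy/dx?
Differentiate both sides with respect to x, treating y as y(x). By the chain rule, any term containing y contributes a factor of y' = dy/dx when we differentiate it.

Move every term to one side and write the relation as F(x, y) = 0. Term by term,
  d/dx[x/y] = -x·y'/y^2 + 1/y
  d/dx[y/x] = y'/x - y/x^2
  d/dx[-11] = 0

The pieces without y' make up ∂F/∂x and the coefficient of y' is ∂F/∂y:
  ∂F/∂x = 1/y - y/x^2,
  ∂F/∂y = -x/y^2 + 1/x.

Since d/dx[F] = ∂F/∂x + (∂F/∂y)·y' = 0, solve for y':
  (∂F/∂y)·y' = -∂F/∂x
  dy/dx = -(∂F/∂x)/(∂F/∂y) = -(1/y - y/x^2)/(-x/y^2 + 1/x)
        = -((x - y)(x + y)/(x^2y))/(-(x - y)(x + y)/(xy^2)) = y/x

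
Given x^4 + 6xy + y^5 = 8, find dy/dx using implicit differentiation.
Take d/dx of both sides. Since y is implicitly a function of x, the chain rule attaches a y' = dy/dx factor whenever we differentiate through y.

Set F(x, y) = (left side) − (right side), so the curve is F = 0. Differentiating each term of F:
  d/dx[x^4] = 4x^3
  d/dx[6xy] = 6x·y' + 6y
  d/dx[y^5] = 5y^4·y'
  d/dx[-8] = 0

Collecting, the y'-free part is the partial derivative in x and the y' coefficient is the partial derivative in y:
  ∂F/∂x = 4x^3 + 6y
  ∂F/∂y = 6x + 5y^4

so d/dx[F(x, y(x))] = ∂F/∂x + (∂F/∂y)·y' = 0. Rearranging,
  dy/dx = -(∂F/∂x)/(∂F/∂y) = -(4x^3 + 6y)/(6x + 5y^4) = 2(-2x^3 - 3y)/(6x + 5y^4)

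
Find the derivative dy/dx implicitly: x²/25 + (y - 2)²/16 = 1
Apply d/dx to both sides, remembering that y depends on x. Each occurrence of y therefore brings in a y' = dy/dx via the chain rule.

With F(x, y) equal to the left-hand side minus the right, differentiate F term by term:
  d/dx[x^2/25] = 2x/25
  d/dx[(y - 2)^2/16] = y'(y - 2)/8
  d/dx[-1] = 0
Adding these up, d/dx[F] = 0 becomes
  (2x/25) + (y/8 - 1/4)·y' = 0,
so isolating y',
  dy/dx = -(2x/25)/(y/8 - 1/4)
        = -(2x/25)/((y - 2)/8) = -16x/(25y - 50)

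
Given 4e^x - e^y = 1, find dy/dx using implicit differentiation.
Take d/dx of both sides. Since y is implicitly a function of x, the chain rule attaches a y' = dy/dx factor whenever we differentiate through y.

Set F(x, y) = (left side) − (right side), so the curve is F = 0. Differentiating each term of F:
  d/dx[4e^(x)] = 4e^(x)
  d/dx[-e^(y)] = -y'·e^(y)
  d/dx[-1] = 0

Collecting, the y'-free part is the partial derivative in x and the y' coefficient is the partial derivative in y:
  ∂F/∂x = 4e^(x)
  ∂F/∂y = -e^(y)

so d/dx[F(x, y(x))] = ∂F/∂x + (∂F/∂y)·y' = 0. Rearranging,
  dy/dx = -(∂F/∂x)/(∂F/∂y) = -(4e^(x))/(-e^(y)) = 4e^(x - y)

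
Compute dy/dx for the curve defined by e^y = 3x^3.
Take d/dx of both sides. Since y is implicitly a function of x, the chain rule attaches a y' = dy/dx factor whenever we differentiate through y.

Set F(x, y) = (left side) − (right side), so the curve is F = 0. Differentiating each term of F:
  d/dx[-3x^3] = -9x^2
  d/dx[e^(y)] = y'·e^(y)

Collecting, the y'-free part is the partial derivative in x and the y' coefficient is the partial derivative in y:
  ∂F/∂x = -9x^2
  ∂F/∂y = e^(y)

so d/dx[F(x, y(x))] = ∂F/∂x + (∂F/∂y)·y' = 0. Rearranging,
  dy/dx = -(∂F/∂x)/(∂F/∂y) = -(-9x^2)/(e^(y)) = 9x^2e^(-y)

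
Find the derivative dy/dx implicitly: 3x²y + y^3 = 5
Differentiate the relation implicitly: treat y = y(x) and apply the chain rule, so every y-derivative picks up a y' = dy/dx factor.

With everything moved to the left-hand side, differentiate term by term:
  d/dx[3x^2y] = 3x^2·y' + 6xy
  d/dx[y^3] = 3y^2·y'
  d/dx[-5] = 0

Separating the contributions that come from x directly and those that come through y:
  without y':      6xy
  multiplying y':  3x^2 + 3y^2

so (6xy) + (3x^2 + 3y^2)·y' = 0, and therefore
  dy/dx = -(6xy)/(3x^2 + 3y^2) = -2xy/(x^2 + y^2)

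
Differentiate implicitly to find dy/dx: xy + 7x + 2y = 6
Take d/dx of both sides. Since y is implicitly a function of x, the chain rule attaches a y' = dy/dx factor whenever we differentiate through y.

Set F(x, y) = (left side) − (right side), so the curve is F = 0. Differentiating each term of F:
  d/dx[xy] = x·y' + y
  d/dx[7x] = 7
  d/dx[2y] = 2·y'
  d/dx[-6] = 0

Collecting, the y'-free part is the partial derivative in x and the y' coefficient is the partial derivative in y:
  ∂F/∂x = y + 7
  ∂F/∂y = x + 2

so d/dx[F(x, y(x))] = ∂F/∂x + (∂F/∂y)·y' = 0. Rearranging,
  dy/dx = -(∂F/∂x)/(∂F/∂y) = -(y + 7)/(x + 2) = (-y - 7)/(x + 2)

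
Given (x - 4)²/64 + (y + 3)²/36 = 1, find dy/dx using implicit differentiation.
Apply d/dx to both sides, remembering that y depends on x. Each occurrence of y therefore brings in a y' = dy/dx via the chain rule.

With F(x, y) equal to the left-hand side minus the right, differentiate F term by term:
  d/dx[(x - 4)^2/64] = x/32 - 1/8
  d/dx[(y + 3)^2/36] = y'(y + 3)/18
  d/dx[-1] = 0
Adding these up, d/dx[F] = 0 becomes
  (x/32 - 1/8) + (y/18 + 1/6)·y' = 0,
so isolating y',
  dy/dx = -(x/32 - 1/8)/(y/18 + 1/6)
        = -((x - 4)/32)/((y + 3)/18) = 9(4 - x)/(16(y + 3))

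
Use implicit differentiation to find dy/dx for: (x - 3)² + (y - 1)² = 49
Differentiate both sides with respect to x, treating y as y(x). By the chain rule, any term containing y contributes a factor of y' = dy/dx when we differentiate it.

Move every term to one side and write the relation as F(x, y) = 0. Term by term,
  d/dx[(x - 3)^2] = 2x - 6
  d/dx[(y - 1)^2] = 2·y'(y - 1)
  d/dx[-49] = 0

The pieces without y' make up ∂F/∂x and the coefficient of y' is ∂F/∂y:
  ∂F/∂x = 2x - 6,
  ∂F/∂y = 2y - 2.

Since d/dx[F] = ∂F/∂x + (∂F/∂y)·y' = 0, solve for y':
  (∂F/∂y)·y' = -∂F/∂x
  dy/dx = -(∂F/∂x)/(∂F/∂y) = -(2x - 6)/(2y - 2) = (3 - x)/(y - 1)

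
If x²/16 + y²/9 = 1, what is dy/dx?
Differentiate the relation implicitly: treat y = y(x) and apply the chain rule, so every y-derivative picks up a y' = dy/dx factor.

With everything moved to the left-hand side, differentiate term by term:
  d/dx[x^2/16] = x/8
  d/dx[y^2/9] = 2y·y'/9
  d/dx[-1] = 0

Separating the contributions that come from x directly and those that come through y:
  without y':      x/8
  multiplying y':  2y/9

so (x/8) + (2y/9)·y' = 0, and therefore
  dy/dx = -(x/8)/(2y/9) = -9x/(16y)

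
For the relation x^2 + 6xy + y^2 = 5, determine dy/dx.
Apply d/dx to both sides, remembering that y depends on x. Each occurrence of y therefore brings in a y' = dy/dx via the chain rule.

With F(x, y) equal to the left-hand side minus the right, differentiate F term by term:
  d/dx[x^2] = 2x
  d/dx[6xy] = 6x·y' + 6y
  d/dx[y^2] = 2y·y'
  d/dx[-5] = 0
Adding these up, d/dx[F] = 0 becomes
  (2x + 6y) + (6x + 2y)·y' = 0,
so isolating y',
  dy/dx = -(2x + 6y)/(6x + 2y) = (-x - 3y)/(3x + y)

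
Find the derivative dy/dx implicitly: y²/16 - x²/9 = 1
Take d/dx of both sides. Since y is implicitly a function of x, the chain rule attaches a y' = dy/dx factor whenever we differentiate through y.

Set F(x, y) = (left side) − (right side), so the curve is F = 0. Differentiating each term of F:
  d/dx[-x^2/9] = -2x/9
  d/dx[y^2/16] = y·y'/8
  d/dx[-1] = 0

Collecting, the y'-free part is the partial derivative in x and the y' coefficient is the partial derivative in y:
  ∂F/∂x = -2x/9
  ∂F/∂y = y/8

so d/dx[F(x, y(x))] = ∂F/∂x + (∂F/∂y)·y' = 0. Rearranging,
  dy/dx = -(∂F/∂x)/(∂F/∂y) = -(-2x/9)/(y/8) = 16x/(9y)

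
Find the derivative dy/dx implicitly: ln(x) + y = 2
Differentiate both sides with respect to x, treating y as y(x). By the chain rule, any term containing y contributes a factor of y' = dy/dx when we differentiate it.

Move every term to one side and write the relation as F(x, y) = 0. Term by term,
  d/dx[y] = y'
  d/dx[ln(x)] = 1/x
  d/dx[-2] = 0

The pieces without y' make up ∂F/∂x and the coefficient of y' is ∂F/∂y:
  ∂F/∂x = 1/x,
  ∂F/∂y = 1.

Since d/dx[F] = ∂F/∂x + (∂F/∂y)·y' = 0, solve for y':
  (∂F/∂y)·y' = -∂F/∂x
  dy/dx = -(∂F/∂x)/(∂F/∂y) = -(1/x)/(1) = -1/x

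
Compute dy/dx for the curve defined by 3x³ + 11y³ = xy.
Take d/dx of both sides. Since y is implicitly a function of x, the chain rule attaches a y' = dy/dx factor whenever we differentiate through y.

Set F(x, y) = (left side) − (right side), so the curve is F = 0. Differentiating each term of F:
  d/dx[3x^3] = 9x^2
  d/dx[-xy] = -x·y' - y
  d/dx[11y^3] = 33y^2·y'

Collecting, the y'-free part is the partial derivative in x and the y' coefficient is the partial derivative in y:
  ∂F/∂x = 9x^2 - y
  ∂F/∂y = -x + 33y^2

so d/dx[F(x, y(x))] = ∂F/∂x + (∂F/∂y)·y' = 0. Rearranging,
  dy/dx = -(∂F/∂x)/(∂F/∂y) = -(9x^2 - y)/(-x + 33y^2) = (9x^2 - y)/(x - 33y^2)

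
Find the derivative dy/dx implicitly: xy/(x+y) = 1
Differentiate both sides with respect to x, treating y as y(x). By the chain rule, any term containing y contributes a factor of y' = dy/dx when we differentiate it.

Move every term to one side and write the relation as F(x, y) = 0. Term by term,
  d/dx[xy/(x + y)] = xy(-y' - 1)/(x + y)^2 + x·y'/(x + y) + y/(x + y)
  d/dx[-1] = 0

The pieces without y' make up ∂F/∂x and the coefficient of y' is ∂F/∂y:
  ∂F/∂x = -xy/(x + y)^2 + y/(x + y),
  ∂F/∂y = -xy/(x + y)^2 + x/(x + y).

Since d/dx[F] = ∂F/∂x + (∂F/∂y)·y' = 0, solve for y':
  (∂F/∂y)·y' = -∂F/∂x
  dy/dx = -(∂F/∂x)/(∂F/∂y) = -(-xy/(x + y)^2 + y/(x + y))/(-xy/(x + y)^2 + x/(x + y))
        = -(y^2/(x + y)^2)/(x^2/(x + y)^2) = -y^2/x^2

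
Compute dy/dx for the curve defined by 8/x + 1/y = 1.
Take d/dx of both sides. Since y is implicitly a function of x, the chain rule attaches a y' = dy/dx factor whenever we differentiate through y.

Set F(x, y) = (left side) − (right side), so the curve is F = 0. Differentiating each term of F:
  d/dx[1/y] = -y'/y^2
  d/dx[8/x] = -8/x^2
  d/dx[-1] = 0

Collecting, the y'-free part is the partial derivative in x and the y' coefficient is the partial derivative in y:
  ∂F/∂x = -8/x^2
  ∂F/∂y = -1/y^2

so d/dx[F(x, y(x))] = ∂F/∂x + (∂F/∂y)·y' = 0. Rearranging,
  dy/dx = -(∂F/∂x)/(∂F/∂y) = -(-8/x^2)/(-1/y^2) = -8y^2/x^2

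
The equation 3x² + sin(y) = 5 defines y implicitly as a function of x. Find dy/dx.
Differentiate the relation implicitly: treat y = y(x) and apply the chain rule, so every y-derivative picks up a y' = dy/dx factor.

With everything moved to the left-hand side, differentiate term by term:
  d/dx[3x^2] = 6x
  d/dx[sin(y)] = y'·cos(y)
  d/dx[-5] = 0

Separating the contributions that come from x directly and those that come through y:
  without y':      6x
  multiplying y':  cos(y)

so (6x) + (cos(y))·y' = 0, and therefore
  dy/dx = -(6x)/(cos(y)) = -6x/cos(y)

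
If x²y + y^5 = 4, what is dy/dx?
Take d/dx of both sides. Since y is implicitly a function of x, the chain rule attaches a y' = dy/dx factor whenever we differentiate through y.

Set F(x, y) = (left side) − (right side), so the curve is F = 0. Differentiating each term of F:
  d/dx[x^2y] = x^2·y' + 2xy
  d/dx[y^5] = 5y^4·y'
  d/dx[-4] = 0

Collecting, the y'-free part is the partial derivative in x and the y' coefficient is the partial derivative in y:
  ∂F/∂x = 2xy
  ∂F/∂y = x^2 + 5y^4

so d/dx[F(x, y(x))] = ∂F/∂x + (∂F/∂y)·y' = 0. Rearranging,
  dy/dx = -(∂F/∂x)/(∂F/∂y) = -(2xy)/(x^2 + 5y^4) = -2xy/(x^2 + 5y^4)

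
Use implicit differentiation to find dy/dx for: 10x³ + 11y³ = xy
Differentiate both sides with respect to x, treating y as y(x). By the chain rule, any term containing y contributes a factor of y' = dy/dx when we differentiate it.

Move every term to one side and write the relation as F(x, y) = 0. Term by term,
  d/dx[10x^3] = 30x^2
  d/dx[-xy] = -x·y' - y
  d/dx[11y^3] = 33y^2·y'

The pieces without y' make up ∂F/∂x and the coefficient of y' is ∂F/∂y:
  ∂F/∂x = 30x^2 - y,
  ∂F/∂y = -x + 33y^2.

Since d/dx[F] = ∂F/∂x + (∂F/∂y)·y' = 0, solve for y':
  (∂F/∂y)·y' = -∂F/∂x
  dy/dx = -(∂F/∂x)/(∂F/∂y) = -(30x^2 - y)/(-x + 33y^2) = (30x^2 - y)/(x - 33y^2)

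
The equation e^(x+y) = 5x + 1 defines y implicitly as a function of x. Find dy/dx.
Differentiate both sides with respect to x, treating y as y(x). By the chain rule, any term containing y contributes a factor of y' = dy/dx when we differentiate it.

Move every term to one side and write the relation as F(x, y) = 0. Term by term,
  d/dx[-5x] = -5
  d/dx[e^(x + y)] = (y' + 1)·e^(x + y)
  d/dx[-1] = 0

The pieces without y' make up ∂F/∂x and the coefficient of y' is ∂F/∂y:
  ∂F/∂x = e^(x + y) - 5,
  ∂F/∂y = e^(x + y).

Since d/dx[F] = ∂F/∂x + (∂F/∂y)·y' = 0, solve for y':
  (∂F/∂y)·y' = -∂F/∂x
  dy/dx = -(∂F/∂x)/(∂F/∂y) = -(e^(x + y) - 5)/(e^(x + y)) = 5e^(-x - y) - 1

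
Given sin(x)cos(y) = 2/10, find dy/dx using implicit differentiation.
Apply d/dx to both sides, remembering that y depends on x. Each occurrence of y therefore brings in a y' = dy/dx via the chain rule.

With F(x, y) equal to the left-hand side minus the right, differentiate F term by term:
  d/dx[sin(x)·cos(y)] = -y'·sin(x)·sin(y) + cos(x)·cos(y)
  d/dx[-1/5] = 0
Adding these up, d/dx[F] = 0 becomes
  (cos(x)·cos(y)) + (-sin(x)·sin(y))·y' = 0,
so isolating y',
  dy/dx = -(cos(x)·cos(y))/(-sin(x)·sin(y)) = 1/(tan(x)·tan(y))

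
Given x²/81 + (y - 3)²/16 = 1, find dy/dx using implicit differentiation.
Apply d/dx to both sides, remembering that y depends on x. Each occurrence of y therefore brings in a y' = dy/dx via the chain rule.

With F(x, y) equal to the left-hand side minus the right, differentiate F term by term:
  d/dx[x^2/81] = 2x/81
  d/dx[(y - 3)^2/16] = y'(y - 3)/8
  d/dx[-1] = 0
Adding these up, d/dx[F] = 0 becomes
  (2x/81) + (y/8 - 3/8)·y' = 0,
so isolating y',
  dy/dx = -(2x/81)/(y/8 - 3/8)
        = -(2x/81)/((y - 3)/8) = -16x/(81y - 243)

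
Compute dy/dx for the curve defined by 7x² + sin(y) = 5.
Differentiate the relation implicitly: treat y = y(x) and apply the chain rule, so every y-derivative picks up a y' = dy/dx factor.

With everything moved to the left-hand side, differentiate term by term:
  d/dx[7x^2] = 14x
  d/dx[sin(y)] = y'·cos(y)
  d/dx[-5] = 0

Separating the contributions that come from x directly and those that come through y:
  without y':      14x
  multiplying y':  cos(y)

so (14x) + (cos(y))·y' = 0, and therefore
  dy/dx = -(14x)/(cos(y)) = -14x/cos(y)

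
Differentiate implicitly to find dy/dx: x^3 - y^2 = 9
Take d/dx of both sides. Since y is implicitly a function of x, the chain rule attaches a y' = dy/dx factor whenever we differentiate through y.

Set F(x, y) = (left side) − (right side), so the curve is F = 0. Differentiating each term of F:
  d/dx[x^3] = 3x^2
  d/dx[-y^2] = -2y·y'
  d/dx[-9] = 0

Collecting, the y'-free part is the partial derivative in x and the y' coefficient is the partial derivative in y:
  ∂F/∂x = 3x^2
  ∂F/∂y = -2y

so d/dx[F(x, y(x))] = ∂F/∂x + (∂F/∂y)·y' = 0. Rearranging,
  dy/dx = -(∂F/∂x)/(∂F/∂y) = -(3x^2)/(-2y) = 3x^2/(2y)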